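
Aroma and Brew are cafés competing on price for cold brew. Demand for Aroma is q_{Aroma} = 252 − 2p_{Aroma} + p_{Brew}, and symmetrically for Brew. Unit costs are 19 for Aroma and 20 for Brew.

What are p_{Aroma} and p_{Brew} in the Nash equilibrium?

96.8, 97.2

Aroma's profit: π = (p_{Aroma} − 19)(252 − 2p_{Aroma} + p_{Brew}).
∂π/∂p_{Aroma} = 290 − 4p_{Aroma} + p_{Brew} = 0 ⇒ p_{Aroma} = 72.5 + 0.25p_{Brew}.
Similarly p_{Brew} = 73 + 0.25p_{Aroma}.
Plugging p_{Brew} into Aroma's best response: p_{Aroma} = 72.5 + 0.25(73 + 0.25p_{Aroma}) ⇒ 0.9375p_{Aroma} = 90.75, so p_{Aroma} = 96.8.
Then p_{Brew} = 73 + 0.25·96.8 = 97.2.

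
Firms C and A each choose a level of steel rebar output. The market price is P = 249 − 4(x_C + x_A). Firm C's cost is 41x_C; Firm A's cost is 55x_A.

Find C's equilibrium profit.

Firm C's profit: π = x_C(249 − 4(x_C + x_A)) − 41x_C.
∂π/∂x_C = 208 − 8x_C − 4x_A = 0, so x_C = 26 − 0.5x_A.
By the same steps for A: x_A = 24.25 − 0.5x_C.
Substituting the second reaction function into the first: x_C = 26 − 0.5(24.25 − 0.5x_C), which gives 0.75x_C = 13.875 ⇒ x_C = 18.5.
Then x_A = 24.25 − 0.5·18.5 = 15.
Price P = 249 − 4·33.5 = 115.
C's profit: (115 − 41)·18.5 = 1369.

1369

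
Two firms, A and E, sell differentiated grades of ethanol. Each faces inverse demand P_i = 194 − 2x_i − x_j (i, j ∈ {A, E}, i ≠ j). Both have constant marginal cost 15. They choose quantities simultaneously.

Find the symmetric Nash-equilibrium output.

35.8

Firm A's profit: π = x_A(194 − 2x_A − x_E) − 15x_A.
∂π/∂x_A = 179 − 4x_A − x_E = 0 ⇒ x_A = 44.75 − 0.25x_E.
Setting x_A = x_E in the reaction function: x_A = 44.75 − 0.25x_A, so x_A = 44.75 / 1.25 = 35.8.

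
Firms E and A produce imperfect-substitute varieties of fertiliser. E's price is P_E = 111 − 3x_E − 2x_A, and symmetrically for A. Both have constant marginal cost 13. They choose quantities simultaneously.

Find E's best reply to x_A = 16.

Firm E's profit: π = x_E(111 − 3x_E − 2x_A) − 13x_E.
∂π/∂x_E = 98 − 6x_E − 2x_A = 0 ⇒ x_E = 49/3 − (1/3)x_A.
At x_A = 16: x_E = 49/3 − (1/3)·16 = 11.

11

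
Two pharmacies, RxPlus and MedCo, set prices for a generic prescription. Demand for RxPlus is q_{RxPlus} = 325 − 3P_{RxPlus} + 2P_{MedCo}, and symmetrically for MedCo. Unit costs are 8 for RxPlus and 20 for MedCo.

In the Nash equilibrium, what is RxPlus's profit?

19926.75

RxPlus's profit: π = (P_{RxPlus} − 8)(325 − 3P_{RxPlus} + 2P_{MedCo}).
∂π/∂P_{RxPlus} = 349 − 6P_{RxPlus} + 2P_{MedCo} = 0 ⇒ P_{RxPlus} = 349/6 + (1/3)P_{MedCo}.
Similarly P_{MedCo} = 385/6 + (1/3)P_{RxPlus}.
Solving the two reaction functions simultaneously: (1 − (1/3)(1/3))P_{RxPlus} = 349/6 + (1/3)·(385/6), so (8/9)P_{RxPlus} = 716/9 and P_{RxPlus} = 89.5.
Then P_{MedCo} = 385/6 + (1/3)·89.5 = 94.
q_{RxPlus} = 325 − 3·89.5 + 2·94 = 244.5.
Profit = (89.5 − 8)·244.5 = 19926.75.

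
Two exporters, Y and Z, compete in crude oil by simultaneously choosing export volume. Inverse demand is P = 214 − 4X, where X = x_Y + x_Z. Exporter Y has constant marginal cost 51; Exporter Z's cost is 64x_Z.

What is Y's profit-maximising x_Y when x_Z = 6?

17.375

Exporter Y's profit: π = x_Y(214 − 4(x_Y + x_Z)) − 51x_Y.
∂π/∂x_Y = 163 − 8x_Y − 4x_Z = 0, so x_Y = 20.375 − 0.5x_Z.
At x_Z = 6: x_Y = 20.375 − 0.5·6 = 17.375.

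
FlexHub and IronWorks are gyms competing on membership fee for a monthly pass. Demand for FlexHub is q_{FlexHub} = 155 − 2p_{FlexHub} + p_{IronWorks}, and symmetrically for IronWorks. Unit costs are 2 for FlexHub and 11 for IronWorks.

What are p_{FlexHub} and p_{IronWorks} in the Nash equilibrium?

54.2, 57.8

FlexHub's profit: π = (p_{FlexHub} − 2)(155 − 2p_{FlexHub} + p_{IronWorks}).
∂π/∂p_{FlexHub} = 159 − 4p_{FlexHub} + p_{IronWorks} = 0 ⇒ p_{FlexHub} = 39.75 + 0.25p_{IronWorks}.
Similarly p_{IronWorks} = 44.25 + 0.25p_{FlexHub}.
Solving the two reaction functions simultaneously: (1 − (0.25)(0.25))p_{FlexHub} = 39.75 + 0.25·44.25, so 0.9375p_{FlexHub} = 50.8125 and p_{FlexHub} = 54.2.
Then p_{IronWorks} = 44.25 + 0.25·54.2 = 57.8.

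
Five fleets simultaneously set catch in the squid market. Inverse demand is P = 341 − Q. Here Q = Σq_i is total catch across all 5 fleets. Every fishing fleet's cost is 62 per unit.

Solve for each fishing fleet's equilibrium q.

46.5

A representative fishing fleet's profit is π_i = q_i(341 − Q) − 62q_i, with Q = q_i + Σ_{j≠i} q_j.
First-order condition: 279 − 2q_i − Σ_{j≠i} q_j = 0.
Imposing symmetry (q_j = q for all j) turns Σ_{j≠i} q_j into 4q, so 279 = 6q and q = 46.5.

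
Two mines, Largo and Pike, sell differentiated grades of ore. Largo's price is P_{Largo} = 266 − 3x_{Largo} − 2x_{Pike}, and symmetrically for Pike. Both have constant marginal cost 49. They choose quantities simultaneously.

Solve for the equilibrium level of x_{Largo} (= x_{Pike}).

Mine Largo's profit: π = x_{Largo}(266 − 3x_{Largo} − 2x_{Pike}) − 49x_{Largo}.
∂π/∂x_{Largo} = 217 − 6x_{Largo} − 2x_{Pike} = 0 ⇒ x_{Largo} = 217/6 − (1/3)x_{Pike}.
By symmetry x_{Pike} = x_{Largo}; substituting into the reaction function, (4/3)x_{Largo} = 217/6 and x_{Largo} = 27.125.

27.125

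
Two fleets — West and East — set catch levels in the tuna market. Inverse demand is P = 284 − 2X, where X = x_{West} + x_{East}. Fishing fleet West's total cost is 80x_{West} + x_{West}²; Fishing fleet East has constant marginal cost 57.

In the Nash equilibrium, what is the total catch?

Fishing fleet West's profit: π = x_{West}(284 − 2(x_{West} + x_{East})) − 80x_{West} − x_{West}².
∂π/∂x_{West} = 204 − 6x_{West} − 2x_{East} = 0, so x_{West} = 34 − (1/3)x_{East}.
For East: ∂π/∂x_{East} = 227 − 4x_{East} − 2x_{West} = 0 ⇒ x_{East} = 56.75 − 0.5x_{West}.
Plugging x_{East} into West's best response: x_{West} = 34 − (1/3)(56.75 − 0.5x_{West}) ⇒ (5/6)x_{West} = 181/12, so x_{West} = 18.1.
Then x_{East} = 56.75 − 0.5·18.1 = 47.7.
Total catch: 18.1 + 47.7 = 65.8.

65.8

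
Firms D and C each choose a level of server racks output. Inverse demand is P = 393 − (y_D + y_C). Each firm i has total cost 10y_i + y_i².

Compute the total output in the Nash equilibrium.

Firm D's profit: π = y_D(393 − (y_D + y_C)) − 10y_D − y_D².
∂π/∂y_D = 383 − 4y_D − y_C = 0, so y_D = 95.75 − 0.25y_C.
Setting y_D = y_C in the reaction function: y_D = 95.75 − 0.25y_D, so y_D = 95.75 / 1.25 = 76.6.
Total output: 76.6 + 76.6 = 153.2.

153.2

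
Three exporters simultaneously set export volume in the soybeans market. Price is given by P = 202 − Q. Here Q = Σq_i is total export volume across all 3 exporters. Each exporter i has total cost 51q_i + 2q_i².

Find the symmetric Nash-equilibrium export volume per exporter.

A representative exporter's profit is π_i = q_i(202 − Q) − 51q_i − 2q_i², with Q = q_i + Σ_{j≠i} q_j.
First-order condition: 151 − 6q_i − Σ_{j≠i} q_j = 0.
In a symmetric equilibrium every exporter chooses the same q, so Σ_{j≠i} q_j = 2q. The condition becomes 151 − 8q = 0, giving q = 151/8 = 18.875.

18.875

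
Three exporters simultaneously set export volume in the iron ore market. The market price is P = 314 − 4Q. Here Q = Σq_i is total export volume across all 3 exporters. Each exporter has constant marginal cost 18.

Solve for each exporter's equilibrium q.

A representative exporter's profit is π_i = q_i(314 − 4Q) − 18q_i, with Q = q_i + Σ_{j≠i} q_j.
First-order condition: 296 − 8q_i − 4Σ_{j≠i} q_j = 0.
Imposing symmetry (q_j = q for all j) turns Σ_{j≠i} q_j into 2q, so 296 = 16q and q = 18.5.

18.5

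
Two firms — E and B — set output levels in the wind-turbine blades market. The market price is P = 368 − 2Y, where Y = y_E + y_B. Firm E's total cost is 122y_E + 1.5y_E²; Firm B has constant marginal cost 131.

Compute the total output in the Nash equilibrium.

69.875

Firm E's profit: π = y_E(368 − 2(y_E + y_B)) − 122y_E − 1.5y_E².
∂π/∂y_E = 246 − 7y_E − 2y_B = 0, so y_E = 246/7 − (2/7)y_B.
For B: ∂π/∂y_B = 237 − 4y_B − 2y_E = 0 ⇒ y_B = 59.25 − 0.5y_E.
Substituting the second reaction function into the first: y_E = 246/7 − (2/7)(59.25 − 0.5y_E), which gives (6/7)y_E = 255/14 ⇒ y_E = 21.25.
Then y_B = 59.25 − 0.5·21.25 = 48.625.
Total output: 21.25 + 48.625 = 69.875.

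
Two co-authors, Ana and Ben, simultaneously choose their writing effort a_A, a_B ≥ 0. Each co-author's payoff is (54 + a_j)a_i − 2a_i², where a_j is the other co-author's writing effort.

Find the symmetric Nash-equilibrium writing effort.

Ana's payoff is (54 + a_B)a_A − 2a_A².
∂π/∂a_A = 54 + a_B − 4a_A = 0, so a_A = 13.5 + 0.25a_B.
The game is symmetric, so in equilibrium a_B = a_A: the reaction function gives 0.75a_A = 13.5, hence a_A = 18.

18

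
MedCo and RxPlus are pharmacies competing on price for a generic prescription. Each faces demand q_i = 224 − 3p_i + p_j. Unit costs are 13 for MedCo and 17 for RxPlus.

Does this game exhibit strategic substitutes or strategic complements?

strategic complements

MedCo's profit: π = (p_{MedCo} − 13)(224 − 3p_{MedCo} + p_{RxPlus}).
∂π/∂p_{MedCo} = 263 − 6p_{MedCo} + p_{RxPlus} = 0 ⇒ p_{MedCo} = 263/6 + (1/6)p_{RxPlus}.
The best-response slope dp_{MedCo}/dp_{RxPlus} = 1/6 > 0: the reaction function is upward-sloping, so the choices are strategic complements.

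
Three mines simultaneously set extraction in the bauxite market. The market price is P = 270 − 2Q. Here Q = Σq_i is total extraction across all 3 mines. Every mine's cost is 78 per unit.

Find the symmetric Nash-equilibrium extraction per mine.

24

A representative mine's profit is π_i = q_i(270 − 2Q) − 78q_i, with Q = q_i + Σ_{j≠i} q_j.
First-order condition: 192 − 4q_i − 2Σ_{j≠i} q_j = 0.
With identical mines, set every q_j = q: then 192 − 4q − 4q = 0, i.e. q = 192/8 = 24.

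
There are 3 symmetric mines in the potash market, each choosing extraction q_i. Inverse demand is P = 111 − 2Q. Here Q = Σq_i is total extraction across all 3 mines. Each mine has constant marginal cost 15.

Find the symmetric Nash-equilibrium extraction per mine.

A representative mine's profit is π_i = q_i(111 − 2Q) − 15q_i, with Q = q_i + Σ_{j≠i} q_j.
First-order condition: 96 − 4q_i − 2Σ_{j≠i} q_j = 0.
Imposing symmetry (q_j = q for all j) turns Σ_{j≠i} q_j into 2q, so 96 = 8q and q = 12.

12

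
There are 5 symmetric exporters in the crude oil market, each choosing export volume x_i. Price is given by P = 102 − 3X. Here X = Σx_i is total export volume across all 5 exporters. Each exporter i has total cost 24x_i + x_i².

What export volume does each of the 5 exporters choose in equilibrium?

3.9

A representative exporter's profit is π_i = x_i(102 − 3X) − 24x_i − x_i², with X = x_i + Σ_{j≠i} x_j.
First-order condition: 78 − 8x_i − 3Σ_{j≠i} x_j = 0.
With identical exporters, set every x_j = x: then 78 − 8x − 12x = 0, i.e. x = 78/20 = 3.9.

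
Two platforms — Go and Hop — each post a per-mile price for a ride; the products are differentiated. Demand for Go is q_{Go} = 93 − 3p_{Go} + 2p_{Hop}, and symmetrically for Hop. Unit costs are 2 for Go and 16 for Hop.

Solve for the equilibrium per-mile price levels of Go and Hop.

27.375, 32.625

Go's profit: π = (p_{Go} − 2)(93 − 3p_{Go} + 2p_{Hop}).
∂π/∂p_{Go} = 99 − 6p_{Go} + 2p_{Hop} = 0 ⇒ p_{Go} = 16.5 + (1/3)p_{Hop}.
Similarly p_{Hop} = 23.5 + (1/3)p_{Go}.
Substituting the second reaction function into the first: p_{Go} = 16.5 + (1/3)(23.5 + (1/3)p_{Go}), which gives (8/9)p_{Go} = 73/3 ⇒ p_{Go} = 27.375.
Then p_{Hop} = 23.5 + (1/3)·27.375 = 32.625.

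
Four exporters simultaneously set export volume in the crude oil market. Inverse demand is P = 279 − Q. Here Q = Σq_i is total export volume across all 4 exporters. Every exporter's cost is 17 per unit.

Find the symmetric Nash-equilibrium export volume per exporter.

A representative exporter's profit is π_i = q_i(279 − Q) − 17q_i, with Q = q_i + Σ_{j≠i} q_j.
First-order condition: 262 − 2q_i − Σ_{j≠i} q_j = 0.
With identical exporters, set every q_j = q: then 262 − 2q − 3q = 0, i.e. q = 262/5 = 52.4.

52.4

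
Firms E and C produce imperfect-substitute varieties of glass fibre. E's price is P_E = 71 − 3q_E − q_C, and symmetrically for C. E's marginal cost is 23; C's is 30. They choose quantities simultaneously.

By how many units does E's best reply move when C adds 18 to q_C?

Firm E's profit: π = q_E(71 − 3q_E − q_C) − 23q_E.
∂π/∂q_E = 48 − 6q_E − q_C = 0 ⇒ q_E = 8 − (1/6)q_C.
The reaction-function slope is −1/6, so an 18-unit rise in q_C moves q_E by −1/6 × 18 = −3. E's best response falls — the actions are strategic substitutes.

-3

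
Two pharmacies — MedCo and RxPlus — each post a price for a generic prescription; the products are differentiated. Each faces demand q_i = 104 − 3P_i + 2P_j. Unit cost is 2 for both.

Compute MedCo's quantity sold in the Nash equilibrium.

MedCo's profit: π = (P_{MedCo} − 2)(104 − 3P_{MedCo} + 2P_{RxPlus}).
∂π/∂P_{MedCo} = 110 − 6P_{MedCo} + 2P_{RxPlus} = 0 ⇒ P_{MedCo} = 55/3 + (1/3)P_{RxPlus}.
The game is symmetric, so in equilibrium P_{RxPlus} = P_{MedCo}: the reaction function gives (2/3)P_{MedCo} = 55/3, hence P_{MedCo} = 27.5.
q_{MedCo} = 104 − 3·27.5 + 2·27.5 = 76.5.

76.5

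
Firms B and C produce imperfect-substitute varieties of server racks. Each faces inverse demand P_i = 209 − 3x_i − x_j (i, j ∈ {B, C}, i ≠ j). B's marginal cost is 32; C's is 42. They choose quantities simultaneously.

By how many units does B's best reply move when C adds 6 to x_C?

-1

Firm B's profit: π = x_B(209 − 3x_B − x_C) − 32x_B.
∂π/∂x_B = 177 − 6x_B − x_C = 0 ⇒ x_B = 29.5 − (1/6)x_C.
The reaction-function slope is −1/6, so a 6-unit rise in x_C moves x_B by −1/6 × 6 = −1. B's best response falls — the actions are strategic substitutes.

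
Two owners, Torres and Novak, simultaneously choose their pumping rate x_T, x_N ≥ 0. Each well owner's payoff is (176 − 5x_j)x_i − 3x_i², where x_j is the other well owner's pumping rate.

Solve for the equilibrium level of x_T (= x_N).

16

Torres's payoff is (176 − 5x_N)x_T − 3x_T².
∂π/∂x_T = 176 − 5x_N − 6x_T = 0, so x_T = 88/3 − (5/6)x_N.
The game is symmetric, so in equilibrium x_N = x_T: the reaction function gives (11/6)x_T = 88/3, hence x_T = 16.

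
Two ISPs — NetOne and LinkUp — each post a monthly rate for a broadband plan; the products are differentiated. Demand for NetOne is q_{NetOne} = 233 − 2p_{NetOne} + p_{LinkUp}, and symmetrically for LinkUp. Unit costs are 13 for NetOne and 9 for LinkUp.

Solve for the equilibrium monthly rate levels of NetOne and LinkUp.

85.8, 84.2

NetOne's profit: π = (p_{NetOne} − 13)(233 − 2p_{NetOne} + p_{LinkUp}).
∂π/∂p_{NetOne} = 259 − 4p_{NetOne} + p_{LinkUp} = 0 ⇒ p_{NetOne} = 64.75 + 0.25p_{LinkUp}.
Similarly p_{LinkUp} = 62.75 + 0.25p_{NetOne}.
Substituting the second reaction function into the first: p_{NetOne} = 64.75 + 0.25(62.75 + 0.25p_{NetOne}), which gives 0.9375p_{NetOne} = 80.4375 ⇒ p_{NetOne} = 85.8.
Then p_{LinkUp} = 62.75 + 0.25·85.8 = 84.2.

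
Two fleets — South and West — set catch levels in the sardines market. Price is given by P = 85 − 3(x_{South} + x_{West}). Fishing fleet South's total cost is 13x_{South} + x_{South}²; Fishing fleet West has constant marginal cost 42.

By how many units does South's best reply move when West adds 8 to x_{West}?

Fishing fleet South's profit: π = x_{South}(85 − 3(x_{South} + x_{West})) − 13x_{South} − x_{South}².
∂π/∂x_{South} = 72 − 8x_{South} − 3x_{West} = 0, so x_{South} = 9 − 0.375x_{West}.
The reaction-function slope is −0.375, so an 8-unit rise in x_{West} moves x_{South} by −0.375 × 8 = −3. South's best response falls — the actions are strategic substitutes.

-3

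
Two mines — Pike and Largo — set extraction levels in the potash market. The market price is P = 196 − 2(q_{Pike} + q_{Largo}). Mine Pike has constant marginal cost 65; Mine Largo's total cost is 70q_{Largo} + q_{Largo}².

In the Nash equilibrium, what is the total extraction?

38.8

Mine Pike's profit: π = q_{Pike}(196 − 2(q_{Pike} + q_{Largo})) − 65q_{Pike}.
∂π/∂q_{Pike} = 131 − 4q_{Pike} − 2q_{Largo} = 0, so q_{Pike} = 32.75 − 0.5q_{Largo}.
For Largo: ∂π/∂q_{Largo} = 126 − 6q_{Largo} − 2q_{Pike} = 0 ⇒ q_{Largo} = 21 − (1/3)q_{Pike}.
Solving the two reaction functions simultaneously: (1 − (−0.5)(−1/3))q_{Pike} = 32.75 − 0.5·21, so (5/6)q_{Pike} = 22.25 and q_{Pike} = 26.7.
Then q_{Largo} = 21 − (1/3)·26.7 = 12.1.
Total extraction: 26.7 + 12.1 = 38.8.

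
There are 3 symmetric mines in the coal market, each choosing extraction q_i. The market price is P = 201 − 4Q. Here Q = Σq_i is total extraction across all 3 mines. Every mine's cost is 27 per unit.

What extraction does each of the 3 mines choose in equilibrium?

A representative mine's profit is π_i = q_i(201 − 4Q) − 27q_i, with Q = q_i + Σ_{j≠i} q_j.
First-order condition: 174 − 8q_i − 4Σ_{j≠i} q_j = 0.
With identical mines, set every q_j = q: then 174 − 8q − 8q = 0, i.e. q = 174/16 = 10.875.

10.875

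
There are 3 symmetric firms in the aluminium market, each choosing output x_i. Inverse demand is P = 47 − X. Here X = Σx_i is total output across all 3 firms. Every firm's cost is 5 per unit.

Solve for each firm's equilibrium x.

10.5

A representative firm's profit is π_i = x_i(47 − X) − 5x_i, with X = x_i + Σ_{j≠i} x_j.
First-order condition: 42 − 2x_i − Σ_{j≠i} x_j = 0.
With identical firms, set every x_j = x: then 42 − 2x − 2x = 0, i.e. x = 42/4 = 10.5.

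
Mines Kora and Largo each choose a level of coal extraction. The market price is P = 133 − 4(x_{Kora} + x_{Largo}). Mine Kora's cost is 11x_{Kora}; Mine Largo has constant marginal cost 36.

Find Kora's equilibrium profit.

600.25

Mine Kora's profit: π = x_{Kora}(133 − 4(x_{Kora} + x_{Largo})) − 11x_{Kora}.
∂π/∂x_{Kora} = 122 − 8x_{Kora} − 4x_{Largo} = 0, so x_{Kora} = 15.25 − 0.5x_{Largo}.
By the same steps for Largo: x_{Largo} = 12.125 − 0.5x_{Kora}.
Plugging x_{Largo} into Kora's best response: x_{Kora} = 15.25 − 0.5(12.125 − 0.5x_{Kora}) ⇒ 0.75x_{Kora} = 9.1875, so x_{Kora} = 12.25.
Then x_{Largo} = 12.125 − 0.5·12.25 = 6.
Price P = 133 − 4·18.25 = 60.
Kora's profit: (60 − 11)·12.25 = 600.25.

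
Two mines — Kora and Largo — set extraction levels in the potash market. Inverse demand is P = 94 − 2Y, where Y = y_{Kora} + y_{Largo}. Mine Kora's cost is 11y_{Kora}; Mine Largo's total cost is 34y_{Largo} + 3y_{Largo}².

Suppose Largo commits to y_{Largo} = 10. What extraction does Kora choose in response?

15.75

Mine Kora's profit: π = y_{Kora}(94 − 2(y_{Kora} + y_{Largo})) − 11y_{Kora}.
∂π/∂y_{Kora} = 83 − 4y_{Kora} − 2y_{Largo} = 0, so y_{Kora} = 20.75 − 0.5y_{Largo}.
At y_{Largo} = 10: y_{Kora} = 20.75 − 0.5·10 = 15.75.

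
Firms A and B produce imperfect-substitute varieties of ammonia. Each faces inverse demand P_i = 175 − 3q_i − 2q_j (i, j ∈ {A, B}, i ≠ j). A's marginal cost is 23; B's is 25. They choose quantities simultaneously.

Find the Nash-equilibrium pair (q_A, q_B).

19.125, 18.625

Firm A's profit: π = q_A(175 − 3q_A − 2q_B) − 23q_A.
∂π/∂q_A = 152 − 6q_A − 2q_B = 0 ⇒ q_A = 76/3 − (1/3)q_B.
Similarly q_B = 25 − (1/3)q_A.
Substituting the second reaction function into the first: q_A = 76/3 − (1/3)(25 − (1/3)q_A), which gives (8/9)q_A = 17 ⇒ q_A = 19.125.
Then q_B = 25 − (1/3)·19.125 = 18.625.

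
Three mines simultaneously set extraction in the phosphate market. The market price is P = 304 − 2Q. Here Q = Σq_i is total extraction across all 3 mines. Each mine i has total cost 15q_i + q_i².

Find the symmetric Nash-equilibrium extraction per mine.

A representative mine's profit is π_i = q_i(304 − 2Q) − 15q_i − q_i², with Q = q_i + Σ_{j≠i} q_j.
First-order condition: 289 − 6q_i − 2Σ_{j≠i} q_j = 0.
In a symmetric equilibrium every mine chooses the same q, so Σ_{j≠i} q_j = 2q. The condition becomes 289 − 10q = 0, giving q = 289/10 = 28.9.

28.9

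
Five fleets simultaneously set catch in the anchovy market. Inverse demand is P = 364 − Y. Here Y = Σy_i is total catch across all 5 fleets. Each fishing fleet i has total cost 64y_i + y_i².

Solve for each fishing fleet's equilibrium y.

A representative fishing fleet's profit is π_i = y_i(364 − Y) − 64y_i − y_i², with Y = y_i + Σ_{j≠i} y_j.
First-order condition: 300 − 4y_i − Σ_{j≠i} y_j = 0.
In a symmetric equilibrium every fishing fleet chooses the same y, so Σ_{j≠i} y_j = 4y. The condition becomes 300 − 8y = 0, giving y = 300/8 = 37.5.

37.5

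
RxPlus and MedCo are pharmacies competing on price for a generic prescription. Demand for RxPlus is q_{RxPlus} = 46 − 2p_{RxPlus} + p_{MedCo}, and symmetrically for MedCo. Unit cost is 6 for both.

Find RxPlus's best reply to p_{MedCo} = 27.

RxPlus's profit: π = (p_{RxPlus} − 6)(46 − 2p_{RxPlus} + p_{MedCo}).
∂π/∂p_{RxPlus} = 58 − 4p_{RxPlus} + p_{MedCo} = 0 ⇒ p_{RxPlus} = 14.5 + 0.25p_{MedCo}.
At p_{MedCo} = 27: p_{RxPlus} = 14.5 + 0.25·27 = 21.25.

21.25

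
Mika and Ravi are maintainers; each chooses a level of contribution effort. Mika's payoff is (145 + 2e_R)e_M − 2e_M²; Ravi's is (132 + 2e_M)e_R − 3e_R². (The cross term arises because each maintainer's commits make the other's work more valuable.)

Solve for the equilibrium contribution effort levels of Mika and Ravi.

56.7, 40.9

Expanding Mika's payoff: 145e_M + 2e_Re_M − 2e_M².
∂π/∂e_M = 145 + 2e_R − 4e_M = 0, so e_M = 36.25 + 0.5e_R.
Likewise for Ravi: e_R = 22 + (1/3)e_M.
Substituting the second reaction function into the first: e_M = 36.25 + 0.5(22 + (1/3)e_M), which gives (5/6)e_M = 47.25 ⇒ e_M = 56.7.
Then e_R = 22 + (1/3)·56.7 = 40.9.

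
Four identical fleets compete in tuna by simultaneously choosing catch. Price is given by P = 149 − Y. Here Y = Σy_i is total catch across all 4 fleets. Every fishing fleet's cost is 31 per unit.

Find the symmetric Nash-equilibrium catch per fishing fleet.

23.6

A representative fishing fleet's profit is π_i = y_i(149 − Y) − 31y_i, with Y = y_i + Σ_{j≠i} y_j.
First-order condition: 118 − 2y_i − Σ_{j≠i} y_j = 0.
Imposing symmetry (y_j = y for all j) turns Σ_{j≠i} y_j into 3y, so 118 = 5y and y = 23.6.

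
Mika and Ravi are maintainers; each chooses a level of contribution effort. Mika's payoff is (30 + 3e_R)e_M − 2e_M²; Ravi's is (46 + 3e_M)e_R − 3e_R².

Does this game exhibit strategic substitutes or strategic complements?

strategic complements

Expanding Mika's payoff: 30e_M + 3e_Re_M − 2e_M².
∂π/∂e_M = 30 + 3e_R − 4e_M = 0, so e_M = 7.5 + 0.75e_R.
The best-response slope de_M/de_R = 0.75 > 0: the reaction function is upward-sloping, so the choices are strategic complements.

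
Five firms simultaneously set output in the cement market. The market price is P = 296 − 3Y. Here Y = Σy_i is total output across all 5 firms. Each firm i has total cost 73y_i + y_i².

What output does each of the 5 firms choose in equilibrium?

11.15

A representative firm's profit is π_i = y_i(296 − 3Y) − 73y_i − y_i², with Y = y_i + Σ_{j≠i} y_j.
First-order condition: 223 − 8y_i − 3Σ_{j≠i} y_j = 0.
With identical firms, set every y_j = y: then 223 − 8y − 12y = 0, i.e. y = 223/20 = 11.15.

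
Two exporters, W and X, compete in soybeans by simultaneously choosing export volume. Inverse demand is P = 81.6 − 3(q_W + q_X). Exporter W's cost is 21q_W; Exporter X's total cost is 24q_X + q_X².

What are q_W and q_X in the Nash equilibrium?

Exporter W's profit: π = q_W(81.6 − 3(q_W + q_X)) − 21q_W.
∂π/∂q_W = 60.6 − 6q_W − 3q_X = 0, so q_W = 10.1 − 0.5q_X.
For X: ∂π/∂q_X = 57.6 − 8q_X − 3q_W = 0 ⇒ q_X = 7.2 − 0.375q_W.
Plugging q_X into W's best response: q_W = 10.1 − 0.5(7.2 − 0.375q_W) ⇒ 0.8125q_W = 6.5, so q_W = 8.
Then q_X = 7.2 − 0.375·8 = 4.2.

8, 4.2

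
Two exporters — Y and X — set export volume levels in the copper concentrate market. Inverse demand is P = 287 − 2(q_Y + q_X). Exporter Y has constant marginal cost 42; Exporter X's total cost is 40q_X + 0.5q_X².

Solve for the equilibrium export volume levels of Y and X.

Exporter Y's profit: π = q_Y(287 − 2(q_Y + q_X)) − 42q_Y.
∂π/∂q_Y = 245 − 4q_Y − 2q_X = 0, so q_Y = 61.25 − 0.5q_X.
For X: ∂π/∂q_X = 247 − 5q_X − 2q_Y = 0 ⇒ q_X = 49.4 − 0.4q_Y.
Plugging q_X into Y's best response: q_Y = 61.25 − 0.5(49.4 − 0.4q_Y) ⇒ 0.8q_Y = 36.55, so q_Y = 45.6875.
Then q_X = 49.4 − 0.4·45.6875 = 31.125.

45.6875, 31.125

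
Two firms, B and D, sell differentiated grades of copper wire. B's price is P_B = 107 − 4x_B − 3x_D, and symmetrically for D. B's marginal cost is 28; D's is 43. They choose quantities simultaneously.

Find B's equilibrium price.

Firm B's profit: π = x_B(107 − 4x_B − 3x_D) − 28x_B.
∂π/∂x_B = 79 − 8x_B − 3x_D = 0 ⇒ x_B = 9.875 − 0.375x_D.
Similarly x_D = 8 − 0.375x_B.
Plugging x_D into B's best response: x_B = 9.875 − 0.375(8 − 0.375x_B) ⇒ (55/64)x_B = 6.875, so x_B = 8.
Then x_D = 8 − 0.375·8 = 5.
P_B = 107 − 4·8 − 3·5 = 60.

60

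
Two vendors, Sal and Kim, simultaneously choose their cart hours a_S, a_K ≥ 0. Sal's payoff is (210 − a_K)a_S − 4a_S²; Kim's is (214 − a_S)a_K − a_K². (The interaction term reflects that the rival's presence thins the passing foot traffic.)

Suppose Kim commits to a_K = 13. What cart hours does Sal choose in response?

Expanding Sal's payoff: 210a_S − a_Ka_S − 4a_S².
∂π/∂a_S = 210 − a_K − 8a_S = 0, so a_S = 26.25 − 0.125a_K.
At a_K = 13: a_S = 26.25 − 0.125·13 = 24.625.

24.625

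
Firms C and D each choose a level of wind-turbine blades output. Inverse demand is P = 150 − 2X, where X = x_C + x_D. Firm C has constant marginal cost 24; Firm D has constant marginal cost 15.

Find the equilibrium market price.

63

Firm C's profit: π = x_C(150 − 2(x_C + x_D)) − 24x_C.
∂π/∂x_C = 126 − 4x_C − 2x_D = 0, so x_C = 31.5 − 0.5x_D.
By the same steps for D: x_D = 33.75 − 0.5x_C.
Solving the two reaction functions simultaneously: (1 − (−0.5)(−0.5))x_C = 31.5 − 0.5·33.75, so 0.75x_C = 14.625 and x_C = 19.5.
Then x_D = 33.75 − 0.5·19.5 = 24.
Equilibrium price: P = 150 − 2·43.5 = 63.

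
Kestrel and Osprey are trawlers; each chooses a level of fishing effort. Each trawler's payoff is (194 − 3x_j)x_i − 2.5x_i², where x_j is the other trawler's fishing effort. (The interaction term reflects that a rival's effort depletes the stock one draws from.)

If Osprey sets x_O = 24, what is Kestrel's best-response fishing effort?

24.4

Kestrel's payoff is (194 − 3x_O)x_K − 2.5x_K².
∂π/∂x_K = 194 − 3x_O − 5x_K = 0, so x_K = 38.8 − 0.6x_O.
At x_O = 24: x_K = 38.8 − 0.6·24 = 24.4.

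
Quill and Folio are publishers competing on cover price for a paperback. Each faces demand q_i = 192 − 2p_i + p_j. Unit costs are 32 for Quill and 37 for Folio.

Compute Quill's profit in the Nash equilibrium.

5832

Quill's profit: π = (p_{Quill} − 32)(192 − 2p_{Quill} + p_{Folio}).
∂π/∂p_{Quill} = 256 − 4p_{Quill} + p_{Folio} = 0 ⇒ p_{Quill} = 64 + 0.25p_{Folio}.
Similarly p_{Folio} = 66.5 + 0.25p_{Quill}.
Solving the two reaction functions simultaneously: (1 − (0.25)(0.25))p_{Quill} = 64 + 0.25·66.5, so 0.9375p_{Quill} = 80.625 and p_{Quill} = 86.
Then p_{Folio} = 66.5 + 0.25·86 = 88.
q_{Quill} = 192 − 2·86 + 88 = 108.
Profit = (86 − 32)·108 = 5832.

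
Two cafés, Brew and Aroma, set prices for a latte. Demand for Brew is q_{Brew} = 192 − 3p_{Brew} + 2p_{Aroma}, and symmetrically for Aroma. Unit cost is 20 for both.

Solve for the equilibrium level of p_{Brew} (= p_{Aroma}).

Brew's profit: π = (p_{Brew} − 20)(192 − 3p_{Brew} + 2p_{Aroma}).
∂π/∂p_{Brew} = 252 − 6p_{Brew} + 2p_{Aroma} = 0 ⇒ p_{Brew} = 42 + (1/3)p_{Aroma}.
Setting p_{Brew} = p_{Aroma} in the reaction function: p_{Brew} = 42 + (1/3)p_{Brew}, so p_{Brew} = 42 / (2/3) = 63.

63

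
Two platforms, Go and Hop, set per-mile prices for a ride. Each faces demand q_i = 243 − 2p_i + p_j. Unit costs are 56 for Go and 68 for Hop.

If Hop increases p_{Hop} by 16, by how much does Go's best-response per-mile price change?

4

Go's profit: π = (p_{Go} − 56)(243 − 2p_{Go} + p_{Hop}).
∂π/∂p_{Go} = 355 − 4p_{Go} + p_{Hop} = 0 ⇒ p_{Go} = 88.75 + 0.25p_{Hop}.
The reaction-function slope is 0.25, so a 16-unit rise in p_{Hop} moves p_{Go} by 0.25 × 16 = 4. Go's best response rises — the actions are strategic complements.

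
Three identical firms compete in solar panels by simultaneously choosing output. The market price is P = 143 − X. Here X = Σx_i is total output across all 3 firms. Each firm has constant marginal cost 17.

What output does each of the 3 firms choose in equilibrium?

A representative firm's profit is π_i = x_i(143 − X) − 17x_i, with X = x_i + Σ_{j≠i} x_j.
First-order condition: 126 − 2x_i − Σ_{j≠i} x_j = 0.
Imposing symmetry (x_j = x for all j) turns Σ_{j≠i} x_j into 2x, so 126 = 4x and x = 31.5.

31.5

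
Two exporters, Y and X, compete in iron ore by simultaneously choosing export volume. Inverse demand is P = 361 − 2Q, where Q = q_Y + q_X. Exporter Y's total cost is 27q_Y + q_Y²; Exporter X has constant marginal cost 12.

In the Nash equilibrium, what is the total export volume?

Exporter Y's profit: π = q_Y(361 − 2(q_Y + q_X)) − 27q_Y − q_Y².
∂π/∂q_Y = 334 − 6q_Y − 2q_X = 0, so q_Y = 167/3 − (1/3)q_X.
For X: ∂π/∂q_X = 349 − 4q_X − 2q_Y = 0 ⇒ q_X = 87.25 − 0.5q_Y.
Plugging q_X into Y's best response: q_Y = 167/3 − (1/3)(87.25 − 0.5q_Y) ⇒ (5/6)q_Y = 319/12, so q_Y = 31.9.
Then q_X = 87.25 − 0.5·31.9 = 71.3.
Total export volume: 31.9 + 71.3 = 103.2.

103.2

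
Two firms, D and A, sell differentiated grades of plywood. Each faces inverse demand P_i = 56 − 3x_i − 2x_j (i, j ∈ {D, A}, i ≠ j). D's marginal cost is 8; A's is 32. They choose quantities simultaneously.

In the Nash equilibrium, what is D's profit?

168.75

Firm D's profit: π = x_D(56 − 3x_D − 2x_A) − 8x_D.
∂π/∂x_D = 48 − 6x_D − 2x_A = 0 ⇒ x_D = 8 − (1/3)x_A.
Similarly x_A = 4 − (1/3)x_D.
Substituting the second reaction function into the first: x_D = 8 − (1/3)(4 − (1/3)x_D), which gives (8/9)x_D = 20/3 ⇒ x_D = 7.5.
Then x_A = 4 − (1/3)·7.5 = 1.5.
P_D = 56 − 3·7.5 − 2·1.5 = 30.5.
Profit = (30.5 − 8)·7.5 = 168.75.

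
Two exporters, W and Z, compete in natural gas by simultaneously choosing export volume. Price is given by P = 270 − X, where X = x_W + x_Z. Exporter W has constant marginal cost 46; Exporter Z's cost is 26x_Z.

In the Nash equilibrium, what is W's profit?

Exporter W's profit: π = x_W(270 − (x_W + x_Z)) − 46x_W.
∂π/∂x_W = 224 − 2x_W − x_Z = 0, so x_W = 112 − 0.5x_Z.
By the same steps for Z: x_Z = 122 − 0.5x_W.
Plugging x_Z into W's best response: x_W = 112 − 0.5(122 − 0.5x_W) ⇒ 0.75x_W = 51, so x_W = 68.
Then x_Z = 122 − 0.5·68 = 88.
Price P = 270 − 156 = 114.
W's profit: (114 − 46)·68 = 4624.

4624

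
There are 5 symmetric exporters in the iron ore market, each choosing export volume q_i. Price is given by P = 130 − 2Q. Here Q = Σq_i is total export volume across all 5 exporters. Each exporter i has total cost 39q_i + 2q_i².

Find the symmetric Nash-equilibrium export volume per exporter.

A representative exporter's profit is π_i = q_i(130 − 2Q) − 39q_i − 2q_i², with Q = q_i + Σ_{j≠i} q_j.
First-order condition: 91 − 8q_i − 2Σ_{j≠i} q_j = 0.
With identical exporters, set every q_j = q: then 91 − 8q − 8q = 0, i.e. q = 91/16 = 5.6875.

5.6875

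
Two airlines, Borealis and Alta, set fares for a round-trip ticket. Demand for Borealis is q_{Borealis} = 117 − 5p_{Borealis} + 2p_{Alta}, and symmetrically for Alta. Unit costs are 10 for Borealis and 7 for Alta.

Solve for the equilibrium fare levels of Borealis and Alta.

20.5625, 19.3125

Borealis's profit: π = (p_{Borealis} − 10)(117 − 5p_{Borealis} + 2p_{Alta}).
∂π/∂p_{Borealis} = 167 − 10p_{Borealis} + 2p_{Alta} = 0 ⇒ p_{Borealis} = 16.7 + 0.2p_{Alta}.
Similarly p_{Alta} = 15.2 + 0.2p_{Borealis}.
Substituting the second reaction function into the first: p_{Borealis} = 16.7 + 0.2(15.2 + 0.2p_{Borealis}), which gives 0.96p_{Borealis} = 19.74 ⇒ p_{Borealis} = 20.5625.
Then p_{Alta} = 15.2 + 0.2·20.5625 = 19.3125.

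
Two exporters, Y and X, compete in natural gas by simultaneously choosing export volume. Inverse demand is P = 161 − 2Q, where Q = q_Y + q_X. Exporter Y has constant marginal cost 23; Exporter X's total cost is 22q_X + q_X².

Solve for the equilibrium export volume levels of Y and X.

Exporter Y's profit: π = q_Y(161 − 2(q_Y + q_X)) − 23q_Y.
∂π/∂q_Y = 138 − 4q_Y − 2q_X = 0, so q_Y = 34.5 − 0.5q_X.
For X: ∂π/∂q_X = 139 − 6q_X − 2q_Y = 0 ⇒ q_X = 139/6 − (1/3)q_Y.
Substituting the second reaction function into the first: q_Y = 34.5 − 0.5(139/6 − (1/3)q_Y), which gives (5/6)q_Y = 275/12 ⇒ q_Y = 27.5.
Then q_X = 139/6 − (1/3)·27.5 = 14.

27.5, 14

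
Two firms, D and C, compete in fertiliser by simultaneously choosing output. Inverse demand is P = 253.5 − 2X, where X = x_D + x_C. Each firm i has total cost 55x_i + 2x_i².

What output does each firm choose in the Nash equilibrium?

Firm D's profit: π = x_D(253.5 − 2(x_D + x_C)) − 55x_D − 2x_D².
∂π/∂x_D = 198.5 − 8x_D − 2x_C = 0, so x_D = 24.8125 − 0.25x_C.
By symmetry x_C = x_D; substituting into the reaction function, 1.25x_D = 24.8125 and x_D = 19.85.

19.85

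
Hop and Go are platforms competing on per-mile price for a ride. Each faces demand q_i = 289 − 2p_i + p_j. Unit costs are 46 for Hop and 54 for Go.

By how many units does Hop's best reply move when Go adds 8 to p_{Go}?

2

Hop's profit: π = (p_{Hop} − 46)(289 − 2p_{Hop} + p_{Go}).
∂π/∂p_{Hop} = 381 − 4p_{Hop} + p_{Go} = 0 ⇒ p_{Hop} = 95.25 + 0.25p_{Go}.
The reaction-function slope is 0.25, so an 8-unit rise in p_{Go} moves p_{Hop} by 0.25 × 8 = 2. Hop's best response rises — the actions are strategic complements.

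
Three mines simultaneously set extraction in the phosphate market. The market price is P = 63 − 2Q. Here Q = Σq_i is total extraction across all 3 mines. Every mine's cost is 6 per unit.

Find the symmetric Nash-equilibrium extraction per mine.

7.125

A representative mine's profit is π_i = q_i(63 − 2Q) − 6q_i, with Q = q_i + Σ_{j≠i} q_j.
First-order condition: 57 − 4q_i − 2Σ_{j≠i} q_j = 0.
Imposing symmetry (q_j = q for all j) turns Σ_{j≠i} q_j into 2q, so 57 = 8q and q = 7.125.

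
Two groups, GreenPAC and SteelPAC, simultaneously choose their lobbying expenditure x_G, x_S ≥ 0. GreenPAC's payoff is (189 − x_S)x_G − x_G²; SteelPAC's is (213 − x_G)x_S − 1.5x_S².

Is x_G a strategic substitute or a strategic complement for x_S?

Expanding GreenPAC's payoff: 189x_G − x_Sx_G − x_G².
∂π/∂x_G = 189 − x_S − 2x_G = 0, so x_G = 94.5 − 0.5x_S.
The best-response slope dx_G/dx_S = −0.5 < 0: the reaction function is downward-sloping, so the choices are strategic substitutes.

strategic substitutes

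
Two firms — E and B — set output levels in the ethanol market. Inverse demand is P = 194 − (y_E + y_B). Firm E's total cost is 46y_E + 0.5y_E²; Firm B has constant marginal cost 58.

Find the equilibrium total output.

Firm E's profit: π = y_E(194 − (y_E + y_B)) − 46y_E − 0.5y_E².
∂π/∂y_E = 148 − 3y_E − y_B = 0, so y_E = 148/3 − (1/3)y_B.
For B: ∂π/∂y_B = 136 − 2y_B − y_E = 0 ⇒ y_B = 68 − 0.5y_E.
Solving the two reaction functions simultaneously: (1 − (−1/3)(−0.5))y_E = 148/3 − (1/3)·68, so (5/6)y_E = 80/3 and y_E = 32.
Then y_B = 68 − 0.5·32 = 52.
Total output: 32 + 52 = 84.

84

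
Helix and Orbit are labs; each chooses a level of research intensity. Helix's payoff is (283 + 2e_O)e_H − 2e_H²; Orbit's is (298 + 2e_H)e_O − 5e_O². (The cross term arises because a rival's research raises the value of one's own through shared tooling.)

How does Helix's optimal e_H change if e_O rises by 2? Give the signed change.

Expanding Helix's payoff: 283e_H + 2e_Oe_H − 2e_H².
∂π/∂e_H = 283 + 2e_O − 4e_H = 0, so e_H = 70.75 + 0.5e_O.
The reaction-function slope is 0.5, so a 2-unit rise in e_O moves e_H by 0.5 × 2 = 1. Helix's best response rises — the actions are strategic complements.

1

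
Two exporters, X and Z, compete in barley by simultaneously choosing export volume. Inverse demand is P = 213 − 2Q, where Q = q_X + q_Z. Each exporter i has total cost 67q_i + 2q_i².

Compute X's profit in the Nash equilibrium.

852.64

Exporter X's profit: π = q_X(213 − 2(q_X + q_Z)) − 67q_X − 2q_X².
∂π/∂q_X = 146 − 8q_X − 2q_Z = 0, so q_X = 18.25 − 0.25q_Z.
Setting q_X = q_Z in the reaction function: q_X = 18.25 − 0.25q_X, so q_X = 18.25 / 1.25 = 14.6.
Price P = 213 − 2·29.2 = 154.6.
X's profit: (154.6 − 67)·14.6 − 2(14.6)² = 852.64.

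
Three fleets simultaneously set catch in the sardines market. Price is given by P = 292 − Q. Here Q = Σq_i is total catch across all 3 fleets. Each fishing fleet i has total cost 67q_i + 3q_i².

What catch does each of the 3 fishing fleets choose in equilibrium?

A representative fishing fleet's profit is π_i = q_i(292 − Q) − 67q_i − 3q_i², with Q = q_i + Σ_{j≠i} q_j.
First-order condition: 225 − 8q_i − Σ_{j≠i} q_j = 0.
Imposing symmetry (q_j = q for all j) turns Σ_{j≠i} q_j into 2q, so 225 = 10q and q = 22.5.

22.5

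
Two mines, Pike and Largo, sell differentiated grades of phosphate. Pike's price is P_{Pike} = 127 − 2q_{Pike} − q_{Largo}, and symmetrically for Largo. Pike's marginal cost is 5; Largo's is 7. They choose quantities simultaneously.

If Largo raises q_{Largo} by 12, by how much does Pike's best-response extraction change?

-3

Mine Pike's profit: π = q_{Pike}(127 − 2q_{Pike} − q_{Largo}) − 5q_{Pike}.
∂π/∂q_{Pike} = 122 − 4q_{Pike} − q_{Largo} = 0 ⇒ q_{Pike} = 30.5 − 0.25q_{Largo}.
The reaction-function slope is −0.25, so a 12-unit rise in q_{Largo} moves q_{Pike} by −0.25 × 12 = −3. Pike's best response falls — the actions are strategic substitutes.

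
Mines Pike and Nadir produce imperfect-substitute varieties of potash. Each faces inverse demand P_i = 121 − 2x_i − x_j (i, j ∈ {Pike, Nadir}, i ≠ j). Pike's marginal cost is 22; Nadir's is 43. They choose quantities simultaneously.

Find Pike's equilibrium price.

64.4

Mine Pike's profit: π = x_{Pike}(121 − 2x_{Pike} − x_{Nadir}) − 22x_{Pike}.
∂π/∂x_{Pike} = 99 − 4x_{Pike} − x_{Nadir} = 0 ⇒ x_{Pike} = 24.75 − 0.25x_{Nadir}.
Similarly x_{Nadir} = 19.5 − 0.25x_{Pike}.
Solving the two reaction functions simultaneously: (1 − (−0.25)(−0.25))x_{Pike} = 24.75 − 0.25·19.5, so 0.9375x_{Pike} = 19.875 and x_{Pike} = 21.2.
Then x_{Nadir} = 19.5 − 0.25·21.2 = 14.2.
P_{Pike} = 121 − 2·21.2 − 14.2 = 64.4.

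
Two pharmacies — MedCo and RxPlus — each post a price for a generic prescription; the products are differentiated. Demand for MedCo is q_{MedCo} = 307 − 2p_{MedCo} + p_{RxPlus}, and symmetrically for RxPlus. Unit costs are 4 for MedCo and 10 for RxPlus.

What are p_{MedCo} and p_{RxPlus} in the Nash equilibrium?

MedCo's profit: π = (p_{MedCo} − 4)(307 − 2p_{MedCo} + p_{RxPlus}).
∂π/∂p_{MedCo} = 315 − 4p_{MedCo} + p_{RxPlus} = 0 ⇒ p_{MedCo} = 78.75 + 0.25p_{RxPlus}.
Similarly p_{RxPlus} = 81.75 + 0.25p_{MedCo}.
Solving the two reaction functions simultaneously: (1 − (0.25)(0.25))p_{MedCo} = 78.75 + 0.25·81.75, so 0.9375p_{MedCo} = 99.1875 and p_{MedCo} = 105.8.
Then p_{RxPlus} = 81.75 + 0.25·105.8 = 108.2.

105.8, 108.2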